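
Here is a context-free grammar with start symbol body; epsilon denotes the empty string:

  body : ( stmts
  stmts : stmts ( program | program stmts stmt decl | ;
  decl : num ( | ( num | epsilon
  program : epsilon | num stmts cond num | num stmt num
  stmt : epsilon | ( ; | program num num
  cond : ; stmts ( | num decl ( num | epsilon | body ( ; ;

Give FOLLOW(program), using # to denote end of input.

In stmts : stmts ( program: program is at the end, add FOLLOW(stmts) = { #, (, ;, num }.
In stmts : program stmts stmt decl: add FIRST(stmts stmt decl) = { ;, num }.
In stmt : program num num: add FIRST(num num) = { num }.
Union: FOLLOW(program) = { #, (, ;, num }.

{ #, (, ;, num }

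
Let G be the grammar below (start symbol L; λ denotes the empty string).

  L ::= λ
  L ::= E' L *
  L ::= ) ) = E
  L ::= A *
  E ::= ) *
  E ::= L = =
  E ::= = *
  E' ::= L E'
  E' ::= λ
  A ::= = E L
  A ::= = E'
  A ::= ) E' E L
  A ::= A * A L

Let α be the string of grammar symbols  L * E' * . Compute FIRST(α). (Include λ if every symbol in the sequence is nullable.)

Add FIRST(L)\{λ} = { ), *, = }; L is nullable, continue.
* is a terminal; add {*} and stop.

{ ), *, = }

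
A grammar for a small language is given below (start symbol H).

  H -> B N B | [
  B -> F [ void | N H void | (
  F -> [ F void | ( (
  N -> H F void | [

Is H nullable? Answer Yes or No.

No

No nonterminal in this grammar is nullable.
No production of H has an RHS whose symbols are all nullable, so H is not nullable.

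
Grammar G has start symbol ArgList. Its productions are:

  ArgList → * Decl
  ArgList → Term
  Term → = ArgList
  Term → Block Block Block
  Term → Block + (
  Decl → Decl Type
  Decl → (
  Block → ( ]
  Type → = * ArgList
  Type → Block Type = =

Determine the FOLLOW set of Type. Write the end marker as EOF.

In Decl → Decl Type: Type is at the end, add FOLLOW(Decl) = { EOF, (, = }.
In Type → Block Type = =: add FIRST(= =) = { = }.
Union: FOLLOW(Type) = { EOF, (, = }.

{ EOF, (, = }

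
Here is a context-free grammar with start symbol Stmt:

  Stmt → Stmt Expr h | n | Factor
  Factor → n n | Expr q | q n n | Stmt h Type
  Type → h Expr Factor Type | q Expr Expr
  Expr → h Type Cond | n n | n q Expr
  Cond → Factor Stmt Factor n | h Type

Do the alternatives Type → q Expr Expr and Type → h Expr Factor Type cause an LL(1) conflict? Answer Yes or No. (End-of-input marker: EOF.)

No

FIRST(q Expr Expr) = { q } and FIRST(h Expr Factor Type) = { h }.
The FIRST sets are disjoint and neither alternative is nullable — no conflict.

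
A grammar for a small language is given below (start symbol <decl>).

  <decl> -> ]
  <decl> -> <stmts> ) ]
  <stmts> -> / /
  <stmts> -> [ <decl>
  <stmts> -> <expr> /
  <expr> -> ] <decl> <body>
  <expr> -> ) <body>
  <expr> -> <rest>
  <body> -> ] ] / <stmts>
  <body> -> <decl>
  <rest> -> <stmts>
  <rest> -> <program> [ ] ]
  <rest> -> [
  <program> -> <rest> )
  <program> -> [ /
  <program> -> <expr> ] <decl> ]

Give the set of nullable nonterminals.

{ } (none)

No nonterminal has an empty production or an RHS whose symbols are all nullable.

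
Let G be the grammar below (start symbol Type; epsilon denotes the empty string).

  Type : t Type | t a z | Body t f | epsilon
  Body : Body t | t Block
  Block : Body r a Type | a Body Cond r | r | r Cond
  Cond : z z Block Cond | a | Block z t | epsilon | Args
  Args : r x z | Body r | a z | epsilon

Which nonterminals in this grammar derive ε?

Directly nullable (have an epsilon-production): Type, Cond, Args.
No other nonterminal has a production whose RHS symbols are all nullable.

{ Args, Cond, Type }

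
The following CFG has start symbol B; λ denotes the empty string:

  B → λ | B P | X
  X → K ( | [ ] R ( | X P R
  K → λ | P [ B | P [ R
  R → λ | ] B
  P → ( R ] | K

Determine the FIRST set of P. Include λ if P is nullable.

P → ( R ] contributes {(}.
From P → K: add FIRST(K) = { (, [, λ } (including λ since K is nullable).
Union: FIRST(P) = { (, [, λ }.

{ (, [, λ }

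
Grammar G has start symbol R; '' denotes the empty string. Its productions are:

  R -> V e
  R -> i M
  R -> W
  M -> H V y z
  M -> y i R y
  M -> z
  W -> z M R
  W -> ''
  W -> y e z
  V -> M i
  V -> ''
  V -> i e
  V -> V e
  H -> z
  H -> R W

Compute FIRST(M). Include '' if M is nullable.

From M -> H V y z: H, V nullable, take FIRST(H) ∪ FIRST(V) ∪ {y} = { e, i, y, z }.
M -> y i R y contributes {y}.
M -> z contributes {z}.
Union: FIRST(M) = { e, i, y, z }.

{ e, i, y, z }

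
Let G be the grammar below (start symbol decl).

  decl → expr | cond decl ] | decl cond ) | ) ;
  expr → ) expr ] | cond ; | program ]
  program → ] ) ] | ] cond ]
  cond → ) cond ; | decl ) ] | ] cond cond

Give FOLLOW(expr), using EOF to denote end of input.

In decl → expr: expr is at the end, add FOLLOW(decl) = { EOF, ), ] }.
In expr → ) expr ]: add FIRST(]) = { ] }.
Union: FOLLOW(expr) = { EOF, ), ] }.

{ EOF, ), ] }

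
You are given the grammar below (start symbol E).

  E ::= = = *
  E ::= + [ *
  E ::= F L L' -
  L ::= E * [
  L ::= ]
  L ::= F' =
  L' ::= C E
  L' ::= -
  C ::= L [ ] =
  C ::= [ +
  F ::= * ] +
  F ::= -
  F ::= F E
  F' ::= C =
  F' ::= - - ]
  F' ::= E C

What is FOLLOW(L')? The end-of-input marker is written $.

In E ::= F L L' -: add FIRST(-) = { - }.
Union: FOLLOW(L') = { - }.

{ - }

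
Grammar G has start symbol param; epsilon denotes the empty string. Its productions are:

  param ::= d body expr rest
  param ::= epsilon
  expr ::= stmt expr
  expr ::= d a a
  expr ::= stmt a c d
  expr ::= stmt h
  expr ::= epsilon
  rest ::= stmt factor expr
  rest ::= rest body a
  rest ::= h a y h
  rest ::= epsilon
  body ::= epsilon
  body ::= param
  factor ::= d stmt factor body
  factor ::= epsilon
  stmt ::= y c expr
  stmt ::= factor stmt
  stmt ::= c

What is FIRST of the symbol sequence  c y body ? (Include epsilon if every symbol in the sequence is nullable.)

{ c }

c is a terminal; add {c} and stop.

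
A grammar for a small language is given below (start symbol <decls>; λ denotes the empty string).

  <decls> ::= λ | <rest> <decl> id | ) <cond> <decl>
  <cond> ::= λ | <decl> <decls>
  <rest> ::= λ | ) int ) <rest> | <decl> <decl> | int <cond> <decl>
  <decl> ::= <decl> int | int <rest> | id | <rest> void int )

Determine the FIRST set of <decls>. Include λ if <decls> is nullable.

<decls> ::= λ contributes λ.
From <decls> ::= <rest> <decl> id: <rest> nullable, take FIRST(<rest>) ∪ FIRST(<decl>) = { ), id, int, void }.
<decls> ::= ) <cond> <decl> contributes {)}.
Union: FIRST(<decls>) = { ), id, int, void, λ }.

{ ), id, int, void, λ }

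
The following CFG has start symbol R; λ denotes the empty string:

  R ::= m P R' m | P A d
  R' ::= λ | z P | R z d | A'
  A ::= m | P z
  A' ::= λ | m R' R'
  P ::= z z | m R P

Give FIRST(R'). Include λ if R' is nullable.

R' ::= λ contributes λ.
R' ::= z P contributes {z}.
From R' ::= R z d: add FIRST(R) = { m, z }.
From R' ::= A': add FIRST(A') = { m, λ } (including λ since A' is nullable).
Union: FIRST(R') = { m, z, λ }.

{ m, z, λ }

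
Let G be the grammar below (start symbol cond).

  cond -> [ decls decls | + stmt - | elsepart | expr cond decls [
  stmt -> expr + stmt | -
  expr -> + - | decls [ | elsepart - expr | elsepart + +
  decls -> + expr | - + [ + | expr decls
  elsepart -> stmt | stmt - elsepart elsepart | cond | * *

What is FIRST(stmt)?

From stmt -> expr + stmt: add FIRST(expr) = { *, +, -, [ }.
stmt -> - contributes {-}.
Union: FIRST(stmt) = { *, +, -, [ }.

{ *, +, -, [ }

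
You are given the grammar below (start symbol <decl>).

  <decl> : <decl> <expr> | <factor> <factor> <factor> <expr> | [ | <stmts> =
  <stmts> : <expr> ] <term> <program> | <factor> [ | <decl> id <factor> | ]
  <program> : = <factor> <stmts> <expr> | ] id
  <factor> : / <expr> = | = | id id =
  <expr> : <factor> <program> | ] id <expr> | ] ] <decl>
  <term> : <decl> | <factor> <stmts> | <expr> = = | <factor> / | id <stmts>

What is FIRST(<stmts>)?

{ /, =, [, ], id }

From <stmts> : <expr> ] <term> <program>: add FIRST(<expr>) = { /, =, ], id }.
From <stmts> : <factor> [: add FIRST(<factor>) = { /, =, id }.
From <stmts> : <decl> id <factor>: add FIRST(<decl>) = { /, =, [, ], id }.
<stmts> : ] contributes {]}.
Union: FIRST(<stmts>) = { /, =, [, ], id }.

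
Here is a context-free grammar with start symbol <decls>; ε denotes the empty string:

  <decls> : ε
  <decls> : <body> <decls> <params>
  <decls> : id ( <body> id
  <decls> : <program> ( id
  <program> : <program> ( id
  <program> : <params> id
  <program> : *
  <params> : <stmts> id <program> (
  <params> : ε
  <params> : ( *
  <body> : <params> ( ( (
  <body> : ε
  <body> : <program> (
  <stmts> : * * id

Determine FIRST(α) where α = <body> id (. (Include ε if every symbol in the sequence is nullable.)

{ (, *, id }

Add FIRST(<body>)\{ε} = { (, *, id }; <body> is nullable, continue.
id is a terminal; add {id} and stop.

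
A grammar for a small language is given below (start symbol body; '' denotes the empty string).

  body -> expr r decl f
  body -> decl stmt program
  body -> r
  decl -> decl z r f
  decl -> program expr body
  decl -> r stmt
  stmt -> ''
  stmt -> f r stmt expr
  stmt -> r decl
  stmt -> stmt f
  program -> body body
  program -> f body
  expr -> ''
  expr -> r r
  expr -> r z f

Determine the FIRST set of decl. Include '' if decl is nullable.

From decl -> decl z r f: add FIRST(decl) = { f, r }.
From decl -> program expr body: add FIRST(program) = { f, r }.
decl -> r stmt contributes {r}.
Union: FIRST(decl) = { f, r }.

{ f, r }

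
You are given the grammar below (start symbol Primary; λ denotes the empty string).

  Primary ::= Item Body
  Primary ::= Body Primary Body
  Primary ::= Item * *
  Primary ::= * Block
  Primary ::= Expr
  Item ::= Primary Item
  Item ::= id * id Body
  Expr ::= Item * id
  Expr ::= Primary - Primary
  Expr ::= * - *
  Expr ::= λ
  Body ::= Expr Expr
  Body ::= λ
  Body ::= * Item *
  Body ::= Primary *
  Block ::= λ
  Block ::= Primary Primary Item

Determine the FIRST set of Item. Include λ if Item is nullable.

From Item ::= Primary Item: Primary nullable, take FIRST(Primary) ∪ FIRST(Item) = { *, -, id }.
Item ::= id * id Body contributes {id}.
Union: FIRST(Item) = { *, -, id }.

{ *, -, id }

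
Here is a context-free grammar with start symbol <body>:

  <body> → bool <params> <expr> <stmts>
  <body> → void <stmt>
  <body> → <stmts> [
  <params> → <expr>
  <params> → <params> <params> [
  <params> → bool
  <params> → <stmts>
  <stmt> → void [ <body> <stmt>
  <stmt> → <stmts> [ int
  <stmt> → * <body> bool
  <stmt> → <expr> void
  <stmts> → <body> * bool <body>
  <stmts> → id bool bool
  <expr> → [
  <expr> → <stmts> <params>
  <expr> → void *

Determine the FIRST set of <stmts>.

{ bool, id, void }

From <stmts> → <body> * bool <body>: add FIRST(<body>) = { bool, id, void }.
<stmts> → id bool bool contributes {id}.
Union: FIRST(<stmts>) = { bool, id, void }.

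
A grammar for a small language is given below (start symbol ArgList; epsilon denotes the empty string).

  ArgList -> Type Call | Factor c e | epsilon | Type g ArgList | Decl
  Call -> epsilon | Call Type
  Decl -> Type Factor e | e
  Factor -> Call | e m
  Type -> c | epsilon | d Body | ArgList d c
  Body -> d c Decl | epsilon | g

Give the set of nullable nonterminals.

Directly nullable (have an epsilon-production): ArgList, Call, Type, Body.
Factor -> Call with every symbol nullable, so Factor is nullable.
No other nonterminal has a production whose RHS symbols are all nullable.

{ ArgList, Body, Call, Factor, Type }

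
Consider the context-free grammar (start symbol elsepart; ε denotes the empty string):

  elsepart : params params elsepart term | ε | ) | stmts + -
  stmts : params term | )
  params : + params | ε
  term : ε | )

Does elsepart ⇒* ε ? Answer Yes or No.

Yes

elsepart has an ε-production, so elsepart ⇒ ε.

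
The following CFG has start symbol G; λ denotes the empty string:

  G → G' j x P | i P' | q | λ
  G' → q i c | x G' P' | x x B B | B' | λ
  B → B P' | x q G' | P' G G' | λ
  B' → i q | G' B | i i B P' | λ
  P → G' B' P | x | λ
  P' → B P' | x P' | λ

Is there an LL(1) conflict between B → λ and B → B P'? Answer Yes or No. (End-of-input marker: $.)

Yes

FIRST(λ) = { λ } and FIRST(B P') = { i, j, q, x, λ }.
Both alternatives are nullable, violating the LL(1) condition.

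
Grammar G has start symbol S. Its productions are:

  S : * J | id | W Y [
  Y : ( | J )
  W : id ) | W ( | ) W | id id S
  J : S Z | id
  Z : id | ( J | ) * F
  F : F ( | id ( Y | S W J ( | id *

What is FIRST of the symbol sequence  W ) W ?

Add FIRST(W) = { ), id }; W is not nullable, stop.

{ ), id }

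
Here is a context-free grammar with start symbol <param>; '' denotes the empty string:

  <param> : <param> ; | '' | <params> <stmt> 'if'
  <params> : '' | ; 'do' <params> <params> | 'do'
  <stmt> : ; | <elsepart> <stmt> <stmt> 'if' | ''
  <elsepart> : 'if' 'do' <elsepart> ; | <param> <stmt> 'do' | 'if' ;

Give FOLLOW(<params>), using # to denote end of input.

{ 'do', 'if', ; }

In <param> : <params> <stmt> 'if': add FIRST(<stmt> 'if') = { 'do', 'if', ; }.
In <params> : ; 'do' <params> <params>: add FIRST(<params>)\{''} = { 'do', ; }.
  Since <params> is nullable, also add FOLLOW(<params>) = { 'do', 'if', ; }.
In <params> : ; 'do' <params> <params>: <params> is at the end, add FOLLOW(<params>) = { 'do', 'if', ; }.
Union: FOLLOW(<params>) = { 'do', 'if', ; }.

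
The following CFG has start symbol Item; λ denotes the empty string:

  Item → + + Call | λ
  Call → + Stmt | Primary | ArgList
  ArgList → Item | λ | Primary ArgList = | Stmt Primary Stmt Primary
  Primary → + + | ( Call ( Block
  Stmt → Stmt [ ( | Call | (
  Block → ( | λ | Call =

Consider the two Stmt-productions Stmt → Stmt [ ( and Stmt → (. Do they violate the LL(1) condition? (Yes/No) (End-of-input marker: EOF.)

FIRST(Stmt [ () = { (, +, [ } and FIRST(() = { ( }.
Both contain (, so the two alternatives are not disjoint — LL(1) conflict.

Yes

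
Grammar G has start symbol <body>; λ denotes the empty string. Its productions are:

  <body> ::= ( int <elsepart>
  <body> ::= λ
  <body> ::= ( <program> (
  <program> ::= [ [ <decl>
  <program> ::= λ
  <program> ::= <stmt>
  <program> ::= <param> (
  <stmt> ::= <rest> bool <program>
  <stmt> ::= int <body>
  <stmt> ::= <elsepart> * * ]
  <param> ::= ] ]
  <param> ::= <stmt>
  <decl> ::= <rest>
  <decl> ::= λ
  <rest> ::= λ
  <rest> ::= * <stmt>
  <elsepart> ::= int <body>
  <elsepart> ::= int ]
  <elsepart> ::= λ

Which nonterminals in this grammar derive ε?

Directly nullable (have an λ-production): <body>, <program>, <decl>, <rest>, <elsepart>.
No other nonterminal has a production whose RHS symbols are all nullable.

{ <body>, <decl>, <elsepart>, <program>, <rest> }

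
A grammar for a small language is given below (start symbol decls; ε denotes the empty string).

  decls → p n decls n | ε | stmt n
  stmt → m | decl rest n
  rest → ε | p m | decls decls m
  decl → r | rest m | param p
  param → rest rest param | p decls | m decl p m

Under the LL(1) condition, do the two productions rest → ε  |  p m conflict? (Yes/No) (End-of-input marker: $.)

Yes

FIRST(ε) = { ε } and FIRST(p m) = { p }.
The first alternative is nullable and FOLLOW(rest) = { m, n, p, r } shares p with FIRST of the second — conflict.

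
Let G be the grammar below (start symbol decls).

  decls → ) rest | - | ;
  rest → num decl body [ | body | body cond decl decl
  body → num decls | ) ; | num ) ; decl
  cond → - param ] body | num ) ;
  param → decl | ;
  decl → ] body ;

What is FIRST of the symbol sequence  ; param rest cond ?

{ ; }

; is a terminal; add {;} and stop.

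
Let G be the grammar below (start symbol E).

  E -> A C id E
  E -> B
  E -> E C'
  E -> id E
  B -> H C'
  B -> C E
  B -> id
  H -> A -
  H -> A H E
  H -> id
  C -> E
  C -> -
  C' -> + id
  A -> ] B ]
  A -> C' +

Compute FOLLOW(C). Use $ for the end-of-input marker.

{ +, -, ], id }

In E -> A C id E: add FIRST(id E) = { id }.
In B -> C E: add FIRST(E) = { +, -, ], id }.
Union: FOLLOW(C) = { +, -, ], id }.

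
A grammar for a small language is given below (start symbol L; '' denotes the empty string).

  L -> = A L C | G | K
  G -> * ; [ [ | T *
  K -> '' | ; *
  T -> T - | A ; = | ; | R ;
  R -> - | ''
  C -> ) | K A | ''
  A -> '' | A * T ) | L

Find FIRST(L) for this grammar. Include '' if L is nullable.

L -> = A L C contributes {=}.
From L -> G: add FIRST(G) = { *, -, ;, = }.
From L -> K: add FIRST(K) = { ;, '' } (including '' since K is nullable).
Union: FIRST(L) = { *, -, ;, =, '' }.

{ *, -, ;, =, '' }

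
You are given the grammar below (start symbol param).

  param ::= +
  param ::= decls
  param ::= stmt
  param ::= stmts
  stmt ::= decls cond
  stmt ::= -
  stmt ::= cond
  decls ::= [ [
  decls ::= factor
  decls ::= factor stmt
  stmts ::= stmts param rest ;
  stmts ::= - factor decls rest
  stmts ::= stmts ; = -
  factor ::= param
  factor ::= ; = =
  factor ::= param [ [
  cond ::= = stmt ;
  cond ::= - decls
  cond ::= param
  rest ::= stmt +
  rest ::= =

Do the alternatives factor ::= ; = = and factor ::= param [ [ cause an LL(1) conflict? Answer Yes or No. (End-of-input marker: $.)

FIRST(; = =) = { ; } and FIRST(param [ [) = { +, -, ;, =, [ }.
Both contain ;, so the two alternatives are not disjoint — LL(1) conflict.

Yes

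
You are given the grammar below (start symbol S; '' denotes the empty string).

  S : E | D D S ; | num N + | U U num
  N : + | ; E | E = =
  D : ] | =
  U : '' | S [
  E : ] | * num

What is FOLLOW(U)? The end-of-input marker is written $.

In S : U U num: add FIRST(U num) = { *, =, ], num }.
In S : U U num: add FIRST(num) = { num }.
Union: FOLLOW(U) = { *, =, ], num }.

{ *, =, ], num }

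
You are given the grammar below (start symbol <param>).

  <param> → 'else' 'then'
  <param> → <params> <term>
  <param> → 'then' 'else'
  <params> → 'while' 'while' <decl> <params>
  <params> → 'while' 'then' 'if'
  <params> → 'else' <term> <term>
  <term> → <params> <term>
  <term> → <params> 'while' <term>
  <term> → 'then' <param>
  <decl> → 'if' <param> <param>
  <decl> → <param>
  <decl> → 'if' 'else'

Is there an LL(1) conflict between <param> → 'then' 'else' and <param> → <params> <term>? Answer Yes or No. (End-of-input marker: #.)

FIRST('then' 'else') = { 'then' } and FIRST(<params> <term>) = { 'else', 'while' }.
The FIRST sets are disjoint and neither alternative is nullable — no conflict.

No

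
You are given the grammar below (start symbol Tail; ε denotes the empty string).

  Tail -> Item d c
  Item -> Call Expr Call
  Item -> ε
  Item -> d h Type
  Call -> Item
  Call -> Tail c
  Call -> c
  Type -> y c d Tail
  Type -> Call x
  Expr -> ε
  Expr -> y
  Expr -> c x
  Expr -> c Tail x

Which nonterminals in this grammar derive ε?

Directly nullable (have an ε-production): Item, Expr.
Call -> Item with every symbol nullable, so Call is nullable.
No other nonterminal has a production whose RHS symbols are all nullable.

{ Call, Expr, Item }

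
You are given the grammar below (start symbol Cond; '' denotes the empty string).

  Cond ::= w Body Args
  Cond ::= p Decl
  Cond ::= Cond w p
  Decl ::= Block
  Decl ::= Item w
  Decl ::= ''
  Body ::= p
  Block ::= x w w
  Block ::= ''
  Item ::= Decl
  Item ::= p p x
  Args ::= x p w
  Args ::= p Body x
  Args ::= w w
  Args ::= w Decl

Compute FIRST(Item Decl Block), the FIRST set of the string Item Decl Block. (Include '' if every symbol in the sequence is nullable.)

Add FIRST(Item)\{''} = { p, w, x }; Item is nullable, continue.
Add FIRST(Decl)\{''} = { p, w, x }; Decl is nullable, continue.
Add FIRST(Block)\{''} = { x }; Block is nullable, continue.
Every symbol is nullable, so include ''.

{ p, w, x, '' }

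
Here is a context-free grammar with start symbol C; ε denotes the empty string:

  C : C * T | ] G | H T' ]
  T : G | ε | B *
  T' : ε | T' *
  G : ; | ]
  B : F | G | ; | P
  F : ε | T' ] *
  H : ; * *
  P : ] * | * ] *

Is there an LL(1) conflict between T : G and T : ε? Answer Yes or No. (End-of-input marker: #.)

FIRST(G) = { ;, ] } and FIRST(ε) = { ε }.
The second is nullable but FOLLOW(T) = { #, * } is disjoint from FIRST of the first.

No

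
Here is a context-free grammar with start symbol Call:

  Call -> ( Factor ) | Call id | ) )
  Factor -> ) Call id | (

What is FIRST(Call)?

Call -> ( Factor ) contributes {(}.
From Call -> Call id: add FIRST(Call) = { (, ) }.
Call -> ) ) contributes {)}.
Union: FIRST(Call) = { (, ) }.

{ (, ) }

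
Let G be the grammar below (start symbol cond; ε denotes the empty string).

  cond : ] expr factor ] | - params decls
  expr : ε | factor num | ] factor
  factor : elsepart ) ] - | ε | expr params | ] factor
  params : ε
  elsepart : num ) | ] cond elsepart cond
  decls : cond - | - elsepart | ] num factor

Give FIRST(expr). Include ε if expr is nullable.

{ ], num, ε }

expr : ε contributes ε.
From expr : factor num: factor nullable, take FIRST(factor) ∪ {num} = { ], num }.
expr : ] factor contributes {]}.
Union: FIRST(expr) = { ], num, ε }.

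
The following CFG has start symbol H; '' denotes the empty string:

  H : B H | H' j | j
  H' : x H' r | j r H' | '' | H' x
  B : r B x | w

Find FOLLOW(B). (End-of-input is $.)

In H : B H: add FIRST(H) = { j, r, w, x }.
In B : r B x: add FIRST(x) = { x }.
Union: FOLLOW(B) = { j, r, w, x }.

{ j, r, w, x }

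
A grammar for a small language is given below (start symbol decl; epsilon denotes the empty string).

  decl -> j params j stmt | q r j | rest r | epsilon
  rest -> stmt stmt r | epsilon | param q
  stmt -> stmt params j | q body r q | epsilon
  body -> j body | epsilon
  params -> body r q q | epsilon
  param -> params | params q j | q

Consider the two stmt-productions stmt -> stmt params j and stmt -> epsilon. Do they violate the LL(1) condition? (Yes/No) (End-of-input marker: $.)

FIRST(stmt params j) = { j, q, r } and FIRST(epsilon) = { epsilon }.
The second alternative is nullable and FOLLOW(stmt) = { $, j, q, r } shares j with FIRST of the first — conflict.

Yes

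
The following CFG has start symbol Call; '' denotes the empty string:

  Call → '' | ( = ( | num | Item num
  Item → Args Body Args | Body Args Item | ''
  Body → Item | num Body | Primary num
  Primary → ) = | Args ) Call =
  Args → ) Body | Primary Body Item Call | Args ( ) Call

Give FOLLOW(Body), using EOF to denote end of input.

{ (, ), num }

In Item → Args Body Args: add FIRST(Args) = { ) }.
In Item → Body Args Item: add FIRST(Args Item) = { ) }.
In Body → num Body: Body is at the end, add FOLLOW(Body) = { (, ), num }.
In Args → ) Body: Body is at the end, add FOLLOW(Args) = { (, ), num }.
In Args → Primary Body Item Call: add FIRST(Item Call)\{''} = { (, ), num }.
  Since Item Call is nullable, also add FOLLOW(Args) = { (, ), num }.
Union: FOLLOW(Body) = { (, ), num }.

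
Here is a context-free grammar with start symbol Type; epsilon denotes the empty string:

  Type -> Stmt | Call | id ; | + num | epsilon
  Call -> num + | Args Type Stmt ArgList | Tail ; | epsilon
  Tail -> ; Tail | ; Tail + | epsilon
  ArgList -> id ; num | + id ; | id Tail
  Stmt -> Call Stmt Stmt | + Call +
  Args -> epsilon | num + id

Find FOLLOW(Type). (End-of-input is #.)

Type is the start symbol, so # ∈ FOLLOW(Type).
In Call -> Args Type Stmt ArgList: add FIRST(Stmt ArgList) = { +, ;, id, num }.
Union: FOLLOW(Type) = { #, +, ;, id, num }.

{ #, +, ;, id, num }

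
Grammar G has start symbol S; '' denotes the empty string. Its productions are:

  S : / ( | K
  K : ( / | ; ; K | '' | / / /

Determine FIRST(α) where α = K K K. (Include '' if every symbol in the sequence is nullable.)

{ (, /, ;, '' }

Add FIRST(K)\{''} = { (, /, ; }; K is nullable, continue.
Add FIRST(K)\{''} = { (, /, ; }; K is nullable, continue.
Add FIRST(K)\{''} = { (, /, ; }; K is nullable, continue.
Every symbol is nullable, so include ''.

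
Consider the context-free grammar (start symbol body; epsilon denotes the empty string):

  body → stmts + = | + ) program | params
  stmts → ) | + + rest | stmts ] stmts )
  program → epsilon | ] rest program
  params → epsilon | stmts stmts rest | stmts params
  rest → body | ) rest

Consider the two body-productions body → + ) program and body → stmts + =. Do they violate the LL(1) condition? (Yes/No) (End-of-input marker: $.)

Yes

FIRST(+ ) program) = { + } and FIRST(stmts + =) = { ), + }.
Both contain +, so the two alternatives are not disjoint — LL(1) conflict.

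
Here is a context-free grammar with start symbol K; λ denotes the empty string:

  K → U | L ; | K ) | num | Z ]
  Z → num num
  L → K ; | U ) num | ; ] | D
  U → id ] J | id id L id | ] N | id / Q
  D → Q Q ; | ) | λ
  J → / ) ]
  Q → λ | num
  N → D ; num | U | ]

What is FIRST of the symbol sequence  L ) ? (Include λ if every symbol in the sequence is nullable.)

Add FIRST(L)\{λ} = { ), ;, ], id, num }; L is nullable, continue.
) is a terminal; add {)} and stop.

{ ), ;, ], id, num }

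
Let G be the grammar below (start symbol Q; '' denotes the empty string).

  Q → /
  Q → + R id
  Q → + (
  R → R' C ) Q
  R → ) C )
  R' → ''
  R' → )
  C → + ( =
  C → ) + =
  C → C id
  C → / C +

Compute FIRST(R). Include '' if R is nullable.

From R → R' C ) Q: R' nullable, take FIRST(R') ∪ FIRST(C) = { ), +, / }.
R → ) C ) contributes {)}.
Union: FIRST(R) = { ), +, / }.

{ ), +, / }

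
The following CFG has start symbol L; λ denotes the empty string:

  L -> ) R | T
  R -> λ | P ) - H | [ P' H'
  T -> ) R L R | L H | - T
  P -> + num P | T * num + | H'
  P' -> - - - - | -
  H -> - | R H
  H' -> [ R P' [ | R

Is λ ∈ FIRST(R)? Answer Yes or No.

Yes

R has an λ-production, so R ⇒ λ.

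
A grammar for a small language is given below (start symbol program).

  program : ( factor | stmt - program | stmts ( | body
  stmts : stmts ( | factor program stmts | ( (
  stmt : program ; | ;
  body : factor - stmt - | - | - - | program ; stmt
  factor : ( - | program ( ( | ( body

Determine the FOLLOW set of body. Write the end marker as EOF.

In program : body: body is at the end, add FOLLOW(program) = { EOF, (, -, ; }.
In factor : ( body: body is at the end, add FOLLOW(factor) = { EOF, (, -, ; }.
Union: FOLLOW(body) = { EOF, (, -, ; }.

{ EOF, (, -, ; }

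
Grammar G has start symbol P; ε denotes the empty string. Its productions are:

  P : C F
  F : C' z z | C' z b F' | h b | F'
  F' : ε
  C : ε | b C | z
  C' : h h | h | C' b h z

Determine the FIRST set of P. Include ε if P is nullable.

From P : C F: C, F nullable, take FIRST(C) ∪ FIRST(F) = { b, h, z }; also ε since the whole RHS is nullable.
Union: FIRST(P) = { b, h, z, ε }.

{ b, h, z, ε }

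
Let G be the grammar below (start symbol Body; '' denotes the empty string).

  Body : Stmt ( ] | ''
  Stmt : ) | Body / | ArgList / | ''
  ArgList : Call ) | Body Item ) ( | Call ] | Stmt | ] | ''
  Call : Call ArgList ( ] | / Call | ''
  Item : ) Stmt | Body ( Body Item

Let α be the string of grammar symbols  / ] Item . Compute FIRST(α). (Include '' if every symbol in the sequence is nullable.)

{ / }

/ is a terminal; add {/} and stop.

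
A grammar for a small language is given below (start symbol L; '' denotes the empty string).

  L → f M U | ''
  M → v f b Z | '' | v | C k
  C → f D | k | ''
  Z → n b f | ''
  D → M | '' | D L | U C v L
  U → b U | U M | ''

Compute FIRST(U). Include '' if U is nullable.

U → b U contributes {b}.
From U → U M: U, M nullable, take FIRST(U) ∪ FIRST(M) = { b, f, k, v }; also '' since the whole RHS is nullable.
U → '' contributes ''.
Union: FIRST(U) = { b, f, k, v, '' }.

{ b, f, k, v, '' }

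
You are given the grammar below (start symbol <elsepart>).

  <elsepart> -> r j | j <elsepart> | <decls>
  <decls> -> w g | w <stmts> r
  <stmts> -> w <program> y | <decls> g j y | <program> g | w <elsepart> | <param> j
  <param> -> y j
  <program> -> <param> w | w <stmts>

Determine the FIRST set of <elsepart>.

<elsepart> -> r j contributes {r}.
<elsepart> -> j <elsepart> contributes {j}.
From <elsepart> -> <decls>: add FIRST(<decls>) = { w }.
Union: FIRST(<elsepart>) = { j, r, w }.

{ j, r, w }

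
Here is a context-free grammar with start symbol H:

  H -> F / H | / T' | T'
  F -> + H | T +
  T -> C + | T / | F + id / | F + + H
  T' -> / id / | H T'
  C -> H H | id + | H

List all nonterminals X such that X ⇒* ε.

{ } (none)

No nonterminal has an empty production or an RHS whose symbols are all nullable.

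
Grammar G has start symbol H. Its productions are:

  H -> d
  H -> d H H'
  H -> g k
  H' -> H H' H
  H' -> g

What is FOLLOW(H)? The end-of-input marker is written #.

H is the start symbol, so # ∈ FOLLOW(H).
In H -> d H H': add FIRST(H') = { d, g }.
In H' -> H H' H: add FIRST(H' H) = { d, g }.
In H' -> H H' H: H is at the end, add FOLLOW(H') = { #, d, g }.
Union: FOLLOW(H) = { #, d, g }.

{ #, d, g }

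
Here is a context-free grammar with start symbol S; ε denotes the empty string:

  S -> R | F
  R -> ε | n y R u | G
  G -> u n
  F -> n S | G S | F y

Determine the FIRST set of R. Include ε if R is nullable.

R -> ε contributes ε.
R -> n y R u contributes {n}.
From R -> G: add FIRST(G) = { u }.
Union: FIRST(R) = { n, u, ε }.

{ n, u, ε }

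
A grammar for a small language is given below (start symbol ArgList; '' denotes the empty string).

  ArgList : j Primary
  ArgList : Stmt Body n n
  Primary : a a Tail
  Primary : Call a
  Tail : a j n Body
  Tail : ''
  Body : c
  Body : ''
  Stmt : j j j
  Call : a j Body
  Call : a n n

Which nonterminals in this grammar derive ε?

{ Body, Tail }

Directly nullable (have an ''-production): Tail, Body.
No other nonterminal has a production whose RHS symbols are all nullable.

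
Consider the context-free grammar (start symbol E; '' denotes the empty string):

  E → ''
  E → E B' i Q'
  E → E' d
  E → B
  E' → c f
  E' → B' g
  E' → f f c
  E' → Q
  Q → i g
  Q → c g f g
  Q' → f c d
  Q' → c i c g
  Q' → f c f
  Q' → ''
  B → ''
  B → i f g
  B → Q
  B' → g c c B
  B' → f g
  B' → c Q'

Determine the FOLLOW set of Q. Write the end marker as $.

{ $, c, d, f, g, i }

In E' → Q: Q is at the end, add FOLLOW(E') = { d }.
In B → Q: Q is at the end, add FOLLOW(B) = { $, c, f, g, i }.
Union: FOLLOW(Q) = { $, c, d, f, g, i }.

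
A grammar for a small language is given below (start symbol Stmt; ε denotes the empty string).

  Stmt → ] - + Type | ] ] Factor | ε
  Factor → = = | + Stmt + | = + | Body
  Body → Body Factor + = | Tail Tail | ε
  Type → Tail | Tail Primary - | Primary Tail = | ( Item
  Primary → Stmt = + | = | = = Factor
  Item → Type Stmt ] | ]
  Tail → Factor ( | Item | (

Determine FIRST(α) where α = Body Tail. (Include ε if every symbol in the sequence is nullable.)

{ (, +, =, ] }

Add FIRST(Body)\{ε} = { (, +, =, ] }; Body is nullable, continue.
Add FIRST(Tail) = { (, +, =, ] }; Tail is not nullable, stop.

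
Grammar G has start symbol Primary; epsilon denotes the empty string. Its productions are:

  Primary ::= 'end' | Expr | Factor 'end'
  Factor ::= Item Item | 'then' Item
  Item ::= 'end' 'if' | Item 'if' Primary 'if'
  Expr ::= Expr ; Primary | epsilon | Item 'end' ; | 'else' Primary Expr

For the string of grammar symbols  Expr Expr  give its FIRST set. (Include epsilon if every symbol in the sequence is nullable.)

{ 'else', 'end', ;, epsilon }

Add FIRST(Expr)\{epsilon} = { 'else', 'end', ; }; Expr is nullable, continue.
Add FIRST(Expr)\{epsilon} = { 'else', 'end', ; }; Expr is nullable, continue.
Every symbol is nullable, so include epsilon.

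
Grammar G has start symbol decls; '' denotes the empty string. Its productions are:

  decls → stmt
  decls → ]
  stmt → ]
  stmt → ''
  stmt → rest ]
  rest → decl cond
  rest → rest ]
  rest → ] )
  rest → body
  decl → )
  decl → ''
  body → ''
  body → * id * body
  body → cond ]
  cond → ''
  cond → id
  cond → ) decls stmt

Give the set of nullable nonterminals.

{ body, cond, decl, decls, rest, stmt }

Directly nullable (have an ''-production): stmt, decl, body, cond.
decls → stmt with every symbol nullable, so decls is nullable.
rest → decl cond with every symbol nullable, so rest is nullable.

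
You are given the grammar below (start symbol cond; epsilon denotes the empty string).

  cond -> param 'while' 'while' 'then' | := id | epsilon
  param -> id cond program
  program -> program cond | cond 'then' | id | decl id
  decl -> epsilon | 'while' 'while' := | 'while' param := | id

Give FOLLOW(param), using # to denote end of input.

{ 'while', := }

In cond -> param 'while' 'while' 'then': add FIRST('while' 'while' 'then') = { 'while' }.
In decl -> 'while' param :=: add FIRST(:=) = { := }.
Union: FOLLOW(param) = { 'while', := }.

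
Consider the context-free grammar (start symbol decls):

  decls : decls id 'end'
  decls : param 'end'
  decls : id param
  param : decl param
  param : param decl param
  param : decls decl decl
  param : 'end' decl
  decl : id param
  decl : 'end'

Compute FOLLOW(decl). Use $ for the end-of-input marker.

{ $, 'end', id }

In param : decl param: add FIRST(param) = { 'end', id }.
In param : param decl param: add FIRST(param) = { 'end', id }.
In param : decls decl decl: add FIRST(decl) = { 'end', id }.
In param : decls decl decl: decl is at the end, add FOLLOW(param) = { $, 'end', id }.
In param : 'end' decl: decl is at the end, add FOLLOW(param) = { $, 'end', id }.
Union: FOLLOW(decl) = { $, 'end', id }.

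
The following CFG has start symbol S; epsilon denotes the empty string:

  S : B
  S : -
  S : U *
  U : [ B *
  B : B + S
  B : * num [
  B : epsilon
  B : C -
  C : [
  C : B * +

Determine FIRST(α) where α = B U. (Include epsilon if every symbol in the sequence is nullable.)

Add FIRST(B)\{epsilon} = { *, +, [ }; B is nullable, continue.
Add FIRST(U) = { [ }; U is not nullable, stop.

{ *, +, [ }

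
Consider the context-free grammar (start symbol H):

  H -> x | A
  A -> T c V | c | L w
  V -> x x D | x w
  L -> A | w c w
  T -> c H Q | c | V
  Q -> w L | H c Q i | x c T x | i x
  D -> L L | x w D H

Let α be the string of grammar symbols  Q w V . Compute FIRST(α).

Add FIRST(Q) = { c, i, w, x }; Q is not nullable, stop.

{ c, i, w, x }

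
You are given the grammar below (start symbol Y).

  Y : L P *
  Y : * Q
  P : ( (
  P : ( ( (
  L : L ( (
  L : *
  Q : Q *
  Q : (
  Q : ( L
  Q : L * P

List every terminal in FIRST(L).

{ * }

From L : L ( (: add FIRST(L) = { * }.
L : * contributes {*}.
Union: FIRST(L) = { * }.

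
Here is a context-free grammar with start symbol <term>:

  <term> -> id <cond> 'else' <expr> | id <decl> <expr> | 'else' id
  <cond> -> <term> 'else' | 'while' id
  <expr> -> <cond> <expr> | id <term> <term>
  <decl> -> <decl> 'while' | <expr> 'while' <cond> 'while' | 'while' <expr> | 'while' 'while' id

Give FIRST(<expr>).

From <expr> -> <cond> <expr>: add FIRST(<cond>) = { 'else', 'while', id }.
<expr> -> id <term> <term> contributes {id}.
Union: FIRST(<expr>) = { 'else', 'while', id }.

{ 'else', 'while', id }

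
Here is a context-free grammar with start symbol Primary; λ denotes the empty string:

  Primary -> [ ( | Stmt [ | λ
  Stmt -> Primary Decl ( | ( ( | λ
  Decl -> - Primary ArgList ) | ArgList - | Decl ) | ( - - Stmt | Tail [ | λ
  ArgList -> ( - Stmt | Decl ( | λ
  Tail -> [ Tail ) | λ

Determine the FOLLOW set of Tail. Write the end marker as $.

{ ), [ }

In Decl -> Tail [: add FIRST([) = { [ }.
In Tail -> [ Tail ): add FIRST()) = { ) }.
Union: FOLLOW(Tail) = { ), [ }.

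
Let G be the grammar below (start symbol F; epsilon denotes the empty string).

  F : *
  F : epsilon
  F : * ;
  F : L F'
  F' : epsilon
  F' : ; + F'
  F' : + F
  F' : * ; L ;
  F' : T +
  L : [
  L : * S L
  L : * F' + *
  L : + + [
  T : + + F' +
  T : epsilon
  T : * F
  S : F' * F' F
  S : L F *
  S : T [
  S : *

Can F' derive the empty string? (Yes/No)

F' has an epsilon-production, so F' ⇒ epsilon.

Yes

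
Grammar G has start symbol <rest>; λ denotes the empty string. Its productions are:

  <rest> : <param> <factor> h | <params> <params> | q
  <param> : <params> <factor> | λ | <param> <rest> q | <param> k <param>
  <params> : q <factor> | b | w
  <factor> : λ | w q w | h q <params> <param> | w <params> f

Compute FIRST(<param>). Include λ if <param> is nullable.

{ b, h, k, q, w, λ }

From <param> : <params> <factor>: add FIRST(<params>) = { b, q, w }.
<param> : λ contributes λ.
From <param> : <param> <rest> q: <param> nullable, take FIRST(<param>) ∪ FIRST(<rest>) = { b, h, k, q, w }.
From <param> : <param> k <param>: <param> nullable, take FIRST(<param>) ∪ {k} = { b, h, k, q, w }.
Union: FIRST(<param>) = { b, h, k, q, w, λ }.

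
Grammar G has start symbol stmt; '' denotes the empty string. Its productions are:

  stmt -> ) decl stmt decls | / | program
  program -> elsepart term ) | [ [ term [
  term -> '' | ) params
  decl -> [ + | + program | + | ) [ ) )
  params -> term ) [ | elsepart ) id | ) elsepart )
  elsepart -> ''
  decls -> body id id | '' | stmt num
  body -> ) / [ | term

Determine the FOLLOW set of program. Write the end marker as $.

{ $, ), /, [, id, num }

In stmt -> program: program is at the end, add FOLLOW(stmt) = { $, ), /, [, id, num }.
In decl -> + program: program is at the end, add FOLLOW(decl) = { ), /, [ }.
Union: FOLLOW(program) = { $, ), /, [, id, num }.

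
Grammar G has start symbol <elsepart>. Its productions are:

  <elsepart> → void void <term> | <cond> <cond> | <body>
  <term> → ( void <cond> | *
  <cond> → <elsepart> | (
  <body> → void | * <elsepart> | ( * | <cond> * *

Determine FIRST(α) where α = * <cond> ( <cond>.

* is a terminal; add {*} and stop.

{ * }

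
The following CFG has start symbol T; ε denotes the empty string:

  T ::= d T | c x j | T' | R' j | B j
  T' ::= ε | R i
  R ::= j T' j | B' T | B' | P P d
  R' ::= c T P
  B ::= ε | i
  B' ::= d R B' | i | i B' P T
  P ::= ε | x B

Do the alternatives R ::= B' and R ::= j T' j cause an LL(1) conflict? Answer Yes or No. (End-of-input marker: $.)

FIRST(B') = { d, i } and FIRST(j T' j) = { j }.
The FIRST sets are disjoint and neither alternative is nullable — no conflict.

No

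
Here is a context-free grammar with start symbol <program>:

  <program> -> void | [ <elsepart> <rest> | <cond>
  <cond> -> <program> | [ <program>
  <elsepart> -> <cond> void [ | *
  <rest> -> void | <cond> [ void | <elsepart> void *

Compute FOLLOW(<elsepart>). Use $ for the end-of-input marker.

{ *, [, void }

In <program> -> [ <elsepart> <rest>: add FIRST(<rest>) = { *, [, void }.
In <rest> -> <elsepart> void *: add FIRST(void *) = { void }.
Union: FOLLOW(<elsepart>) = { *, [, void }.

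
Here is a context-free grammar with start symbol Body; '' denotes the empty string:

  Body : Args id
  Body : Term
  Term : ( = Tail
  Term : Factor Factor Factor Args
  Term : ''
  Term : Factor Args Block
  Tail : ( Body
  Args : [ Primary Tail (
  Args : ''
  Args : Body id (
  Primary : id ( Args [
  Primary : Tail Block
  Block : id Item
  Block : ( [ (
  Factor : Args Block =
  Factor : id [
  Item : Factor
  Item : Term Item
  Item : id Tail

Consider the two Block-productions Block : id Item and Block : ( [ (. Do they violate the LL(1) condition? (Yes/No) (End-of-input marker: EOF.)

No

FIRST(id Item) = { id } and FIRST(( [ () = { ( }.
The FIRST sets are disjoint and neither alternative is nullable — no conflict.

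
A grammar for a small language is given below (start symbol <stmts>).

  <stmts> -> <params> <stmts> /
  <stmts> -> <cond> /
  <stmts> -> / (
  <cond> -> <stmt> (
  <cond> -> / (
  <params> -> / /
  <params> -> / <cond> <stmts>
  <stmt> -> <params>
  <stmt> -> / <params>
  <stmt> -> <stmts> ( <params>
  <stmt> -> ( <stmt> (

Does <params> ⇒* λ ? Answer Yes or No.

No nonterminal in this grammar is nullable.
No production of <params> has an RHS whose symbols are all nullable, so <params> is not nullable.

No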